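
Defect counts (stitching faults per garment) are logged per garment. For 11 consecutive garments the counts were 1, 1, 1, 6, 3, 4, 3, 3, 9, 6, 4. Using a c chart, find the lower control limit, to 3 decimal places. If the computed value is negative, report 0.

c̄ = (1 + 1 + 1 + 6 + 3 + 4 + 3 + 3 + 9 + 6 + 4) / 11 = 41 / 11 = 3.7273
LCL = c̄ − 3√c̄ = 3.7273 − 3 × 1.9306 = -2.0646 → 0 (cannot be negative)

0.000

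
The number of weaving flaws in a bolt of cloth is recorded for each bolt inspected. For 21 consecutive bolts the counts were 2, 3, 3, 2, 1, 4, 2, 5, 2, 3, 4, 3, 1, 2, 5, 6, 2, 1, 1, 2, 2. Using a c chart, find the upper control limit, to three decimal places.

c̄ = (2 + 3 + 3 + 2 + 1 + 4 + 2 + 5 + 2 + 3 + 4 + 3 + 1 + 2 + 5 + 6 + 2 + 1 + 1 + 2 + 2) / 21 = 56 / 21 = 2.6667
UCL = c̄ + 3√c̄ = 2.6667 + 3 × √2.6667 = 2.6667 + 3 × 1.6330 = 7.5656

7.566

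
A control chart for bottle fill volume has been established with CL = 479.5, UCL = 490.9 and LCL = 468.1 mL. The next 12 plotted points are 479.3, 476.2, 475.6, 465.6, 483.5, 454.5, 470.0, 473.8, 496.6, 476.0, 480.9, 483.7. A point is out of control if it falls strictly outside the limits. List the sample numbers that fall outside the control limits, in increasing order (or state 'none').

4, 6, 9

Compare each point to [468.1, 490.9]: sample 4 = 465.6 < LCL; sample 6 = 454.5 < LCL; sample 9 = 496.6 > UCL.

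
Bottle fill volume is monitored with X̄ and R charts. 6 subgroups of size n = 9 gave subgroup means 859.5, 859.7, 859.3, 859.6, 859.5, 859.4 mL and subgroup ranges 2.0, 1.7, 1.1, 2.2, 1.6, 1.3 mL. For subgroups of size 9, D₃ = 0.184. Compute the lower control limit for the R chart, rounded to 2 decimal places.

R̄ = (2.0 + 1.7 + 1.1 + 2.2 + 1.6 + 1.3) / 6 = 9.9000 / 6 = 1.6500
LCL_R = D₃·R̄ = 0.184 × 1.6500 = 0.3036

0.30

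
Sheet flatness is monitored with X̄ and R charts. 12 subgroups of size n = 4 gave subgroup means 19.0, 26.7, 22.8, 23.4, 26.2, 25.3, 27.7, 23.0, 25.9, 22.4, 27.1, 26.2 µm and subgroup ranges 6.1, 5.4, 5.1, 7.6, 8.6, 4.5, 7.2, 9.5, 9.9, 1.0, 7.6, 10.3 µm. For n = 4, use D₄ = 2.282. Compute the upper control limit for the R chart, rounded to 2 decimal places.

15.75

R̄ = (6.1 + 5.4 + 5.1 + 7.6 + 8.6 + 4.5 + 7.2 + 9.5 + 9.9 + 1.0 + 7.6 + 10.3) / 12 = 82.8000 / 12 = 6.9000
UCL_R = D₄·R̄ = 2.282 × 6.9000 = 15.7458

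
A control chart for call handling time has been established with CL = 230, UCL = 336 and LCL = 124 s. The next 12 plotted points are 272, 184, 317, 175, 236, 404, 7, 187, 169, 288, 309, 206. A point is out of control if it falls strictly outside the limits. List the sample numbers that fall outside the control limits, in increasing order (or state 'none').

6, 7

Compare each point to [124, 336]: sample 6 = 404 > UCL; sample 7 = 7 < LCL.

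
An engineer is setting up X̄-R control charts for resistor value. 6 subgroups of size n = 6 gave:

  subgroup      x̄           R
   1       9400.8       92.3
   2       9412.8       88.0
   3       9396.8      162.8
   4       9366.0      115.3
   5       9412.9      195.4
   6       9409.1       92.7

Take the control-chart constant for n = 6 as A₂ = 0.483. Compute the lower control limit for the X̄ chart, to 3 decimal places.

X̄̄ = (9400.8 + 9412.8 + 9396.8 + 9366.0 + 9412.9 + 9409.1) / 6 = 56398.4000 / 6 = 9399.7333
R̄ = (92.3 + 88.0 + 162.8 + 115.3 + 195.4 + 92.7) / 6 = 746.5000 / 6 = 124.4167
LCL = X̄̄ − A₂·R̄ = 9399.7333 − 0.483 × 124.4167 = 9339.6401

9339.640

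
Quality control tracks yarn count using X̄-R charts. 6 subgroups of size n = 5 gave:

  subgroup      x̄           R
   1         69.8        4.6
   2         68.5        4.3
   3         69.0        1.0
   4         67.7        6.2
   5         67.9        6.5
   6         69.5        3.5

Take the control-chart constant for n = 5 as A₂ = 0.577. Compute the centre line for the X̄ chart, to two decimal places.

68.73

X̄̄ = (69.8 + 68.5 + 69.0 + 67.7 + 67.9 + 69.5) / 6 = 412.4000 / 6 = 68.7333
CL = X̄̄ = 68.7333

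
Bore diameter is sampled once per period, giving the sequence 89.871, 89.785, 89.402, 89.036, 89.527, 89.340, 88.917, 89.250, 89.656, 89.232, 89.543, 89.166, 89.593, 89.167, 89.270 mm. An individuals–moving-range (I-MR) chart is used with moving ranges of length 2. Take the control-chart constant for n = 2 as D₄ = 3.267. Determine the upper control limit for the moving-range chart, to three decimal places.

1.107

Moving ranges: 0.086, 0.383, 0.366, 0.491, 0.187, 0.423, 0.333, 0.406, 0.424, 0.311, 0.377, 0.427, 0.426, 0.103; M̄R̄ = 4.7430 / 14 = 0.3388
UCL_MR = D₄·M̄R̄ = 3.267 × 0.3388 = 1.1068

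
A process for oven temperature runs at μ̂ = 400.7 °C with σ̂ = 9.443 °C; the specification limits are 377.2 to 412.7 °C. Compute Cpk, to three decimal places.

0.424

Cpu = (USL − μ̂) / (3σ̂) = (412.7 − 400.7) / (3 × 9.443) = 0.4236; Cpl = (μ̂ − LSL) / (3σ̂) = (400.7 − 377.2) / (3 × 9.443) = 0.8295; Cpk = min(Cpu, Cpl) = 0.4236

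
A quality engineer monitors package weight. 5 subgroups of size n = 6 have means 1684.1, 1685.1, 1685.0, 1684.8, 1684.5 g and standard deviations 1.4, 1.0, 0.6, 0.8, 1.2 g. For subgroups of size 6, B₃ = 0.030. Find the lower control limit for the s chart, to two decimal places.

s̄ = (1.4 + 1.0 + 0.6 + 0.8 + 1.2) / 5 = 1.0000
LCL_s = B₃·s̄ = 0.030 × 1.0000 = 0.0300

0.03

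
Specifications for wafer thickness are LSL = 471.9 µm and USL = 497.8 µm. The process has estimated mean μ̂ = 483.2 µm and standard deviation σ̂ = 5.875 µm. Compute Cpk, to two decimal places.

0.64

Cpu = (USL − μ̂) / (3σ̂) = (497.8 − 483.2) / (3 × 5.875) = 0.8284; Cpl = (μ̂ − LSL) / (3σ̂) = (483.2 − 471.9) / (3 × 5.875) = 0.6411; Cpk = min(Cpu, Cpl) = 0.6411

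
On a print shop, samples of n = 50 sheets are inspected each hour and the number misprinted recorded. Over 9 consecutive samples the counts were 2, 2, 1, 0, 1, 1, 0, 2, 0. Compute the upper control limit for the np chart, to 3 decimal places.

p̄ = Σdᵢ / (k·n) = 9 / (9 × 50) = 0.02000
UCL = np̄ + 3·√(np̄(1−p̄)) = 1.0000 + 3 × √(1.0000×0.98000) = 1.0000 + 3 × 0.9899 = 3.9698

3.970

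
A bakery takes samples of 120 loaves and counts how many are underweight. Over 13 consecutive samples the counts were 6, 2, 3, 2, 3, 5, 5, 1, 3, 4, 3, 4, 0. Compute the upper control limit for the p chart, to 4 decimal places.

p̄ = Σdᵢ / (k·n) = 41 / (13 × 120) = 0.02628
UCL = p̄ + 3·√(p̄(1−p̄)/n) = 0.02628 + 3 × √(0.02628×0.97372/120) = 0.02628 + 3 × 0.01460 = 0.07009

0.0701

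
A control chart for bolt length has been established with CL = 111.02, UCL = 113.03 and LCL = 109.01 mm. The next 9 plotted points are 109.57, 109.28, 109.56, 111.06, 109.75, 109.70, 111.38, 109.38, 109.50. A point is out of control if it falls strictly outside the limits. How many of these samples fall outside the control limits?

0

All 9 points lie within [109.01, 113.03].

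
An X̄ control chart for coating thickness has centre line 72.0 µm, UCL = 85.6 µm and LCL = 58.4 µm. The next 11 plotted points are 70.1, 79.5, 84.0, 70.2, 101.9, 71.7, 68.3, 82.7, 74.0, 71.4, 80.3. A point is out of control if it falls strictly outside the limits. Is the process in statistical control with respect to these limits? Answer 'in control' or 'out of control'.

Compare each point to [58.4, 85.6]: sample 5 = 101.9 > UCL.

out of control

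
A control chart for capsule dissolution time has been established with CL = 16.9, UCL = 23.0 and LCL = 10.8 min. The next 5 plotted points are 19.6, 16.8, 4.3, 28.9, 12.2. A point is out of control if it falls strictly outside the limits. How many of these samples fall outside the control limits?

Compare each point to [10.8, 23.0]: sample 3 = 4.3 < LCL; sample 4 = 28.9 > UCL.

2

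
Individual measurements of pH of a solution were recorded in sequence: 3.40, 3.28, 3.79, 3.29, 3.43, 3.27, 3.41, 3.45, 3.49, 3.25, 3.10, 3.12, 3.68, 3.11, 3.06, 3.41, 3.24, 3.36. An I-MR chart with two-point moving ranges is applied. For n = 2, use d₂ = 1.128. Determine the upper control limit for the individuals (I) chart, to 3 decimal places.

3.948

X̄ = (3.40 + 3.28 + 3.79 + 3.29 + 3.43 + 3.27 + 3.41 + 3.45 + 3.49 + 3.25 + 3.10 + 3.12 + 3.68 + 3.11 + 3.06 + 3.41 + 3.24 + 3.36) / 18 = 3.3411
Moving ranges: 0.12, 0.51, 0.50, 0.14, 0.16, 0.14, 0.04, 0.04, 0.24, 0.15, 0.02, 0.56, 0.57, 0.05, 0.35, 0.17, 0.12; M̄R̄ = 3.8800 / 17 = 0.2282
UCL = X̄ + 3·M̄R̄/d₂ = 3.3411 + 3 × 0.2282 / 1.128 = 3.9481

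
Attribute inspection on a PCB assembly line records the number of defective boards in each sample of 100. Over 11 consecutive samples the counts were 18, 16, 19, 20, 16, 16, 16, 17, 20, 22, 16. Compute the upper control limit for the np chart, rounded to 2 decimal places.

29.30

p̄ = Σdᵢ / (k·n) = 196 / (11 × 100) = 0.17818
UCL = np̄ + 3·√(np̄(1−p̄)) = 17.8182 + 3 × √(17.8182×0.82182) = 17.8182 + 3 × 3.8267 = 29.2982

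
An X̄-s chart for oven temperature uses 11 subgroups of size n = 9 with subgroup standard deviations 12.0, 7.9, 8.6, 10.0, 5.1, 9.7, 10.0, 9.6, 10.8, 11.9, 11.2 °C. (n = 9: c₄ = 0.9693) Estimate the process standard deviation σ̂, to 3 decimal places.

10.017

s̄ = (12.0 + 7.9 + 8.6 + 10.0 + 5.1 + 9.7 + 10.0 + 9.6 + 10.8 + 11.9 + 11.2) / 11 = 9.7091
σ̂ = s̄ / c₄ = 9.7091 / 0.9693 = 10.0166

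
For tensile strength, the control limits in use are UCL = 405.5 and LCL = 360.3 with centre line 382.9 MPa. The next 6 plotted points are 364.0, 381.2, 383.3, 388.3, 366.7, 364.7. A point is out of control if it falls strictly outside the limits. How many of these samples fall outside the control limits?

All 6 points lie within [360.3, 405.5].

0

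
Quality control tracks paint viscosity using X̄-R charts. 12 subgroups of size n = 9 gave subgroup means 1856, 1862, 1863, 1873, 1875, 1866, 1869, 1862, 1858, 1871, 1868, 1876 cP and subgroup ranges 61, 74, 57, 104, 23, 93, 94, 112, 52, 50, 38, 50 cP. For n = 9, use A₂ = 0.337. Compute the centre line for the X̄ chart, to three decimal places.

X̄̄ = (1856 + 1862 + 1863 + 1873 + 1875 + 1866 + 1869 + 1862 + 1858 + 1871 + 1868 + 1876) / 12 = 22399.0000 / 12 = 1866.5833
CL = X̄̄ = 1866.5833

1866.583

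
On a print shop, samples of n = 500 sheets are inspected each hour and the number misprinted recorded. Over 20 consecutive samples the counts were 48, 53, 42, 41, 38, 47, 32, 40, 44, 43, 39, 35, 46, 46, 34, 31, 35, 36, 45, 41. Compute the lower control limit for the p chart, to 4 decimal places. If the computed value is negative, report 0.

p̄ = Σdᵢ / (k·n) = 816 / (20 × 500) = 0.08160
LCL = p̄ − 3·√(p̄(1−p̄)/n) = 0.08160 − 3 × 0.01224 = 0.04487

0.0449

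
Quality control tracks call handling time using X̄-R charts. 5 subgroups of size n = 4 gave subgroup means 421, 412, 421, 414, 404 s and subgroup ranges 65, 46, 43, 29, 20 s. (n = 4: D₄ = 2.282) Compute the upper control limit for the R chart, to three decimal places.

92.649

R̄ = (65 + 46 + 43 + 29 + 20) / 5 = 203.0000 / 5 = 40.6000
UCL_R = D₄·R̄ = 2.282 × 40.6000 = 92.6492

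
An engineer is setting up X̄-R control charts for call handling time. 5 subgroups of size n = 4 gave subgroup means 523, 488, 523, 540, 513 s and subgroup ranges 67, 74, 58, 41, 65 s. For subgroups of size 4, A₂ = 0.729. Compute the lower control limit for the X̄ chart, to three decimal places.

X̄̄ = (523 + 488 + 523 + 540 + 513) / 5 = 2587.0000 / 5 = 517.4000
R̄ = (67 + 74 + 58 + 41 + 65) / 5 = 305.0000 / 5 = 61.0000
LCL = X̄̄ − A₂·R̄ = 517.4000 − 0.729 × 61.0000 = 472.9310

472.931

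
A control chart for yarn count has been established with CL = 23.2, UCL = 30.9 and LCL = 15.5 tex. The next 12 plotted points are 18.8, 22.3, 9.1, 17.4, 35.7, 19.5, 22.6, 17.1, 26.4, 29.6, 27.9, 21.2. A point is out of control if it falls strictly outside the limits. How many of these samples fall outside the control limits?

2

Compare each point to [15.5, 30.9]: sample 3 = 9.1 < LCL; sample 5 = 35.7 > UCL.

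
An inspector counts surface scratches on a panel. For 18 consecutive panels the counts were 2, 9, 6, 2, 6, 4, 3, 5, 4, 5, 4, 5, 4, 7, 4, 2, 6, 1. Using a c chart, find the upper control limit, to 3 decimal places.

c̄ = (2 + 9 + 6 + 2 + 6 + 4 + 3 + 5 + 4 + 5 + 4 + 5 + 4 + 7 + 4 + 2 + 6 + 1) / 18 = 79 / 18 = 4.3889
UCL = c̄ + 3√c̄ = 4.3889 + 3 × √4.3889 = 4.3889 + 3 × 2.0950 = 10.6738

10.674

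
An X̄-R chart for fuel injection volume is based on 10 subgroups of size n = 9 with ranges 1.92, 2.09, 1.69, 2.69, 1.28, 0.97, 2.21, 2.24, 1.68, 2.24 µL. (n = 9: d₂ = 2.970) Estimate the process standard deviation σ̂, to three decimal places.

R̄ = (1.92 + 2.09 + 1.69 + 2.69 + 1.28 + 0.97 + 2.21 + 2.24 + 1.68 + 2.24) / 10 = 1.9010
σ̂ = R̄ / d₂ = 1.9010 / 2.970 = 0.6401

0.640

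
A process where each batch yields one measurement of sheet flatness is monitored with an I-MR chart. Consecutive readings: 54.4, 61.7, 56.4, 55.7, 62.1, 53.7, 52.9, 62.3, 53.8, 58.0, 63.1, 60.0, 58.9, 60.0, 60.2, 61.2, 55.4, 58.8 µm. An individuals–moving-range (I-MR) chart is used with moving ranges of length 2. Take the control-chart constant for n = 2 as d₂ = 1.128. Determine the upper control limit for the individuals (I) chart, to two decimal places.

69.49

X̄ = (54.4 + 61.7 + 56.4 + 55.7 + 62.1 + 53.7 + 52.9 + 62.3 + 53.8 + 58.0 + 63.1 + 60.0 + 58.9 + 60.0 + 60.2 + 61.2 + 55.4 + 58.8) / 18 = 58.2556
Moving ranges: 7.3, 5.3, 0.7, 6.4, 8.4, 0.8, 9.4, 8.5, 4.2, 5.1, 3.1, 1.1, 1.1, 0.2, 1.0, 5.8, 3.4; M̄R̄ = 71.8000 / 17 = 4.2235
UCL = X̄ + 3·M̄R̄/d₂ = 58.2556 + 3 × 4.2235 / 1.128 = 69.4883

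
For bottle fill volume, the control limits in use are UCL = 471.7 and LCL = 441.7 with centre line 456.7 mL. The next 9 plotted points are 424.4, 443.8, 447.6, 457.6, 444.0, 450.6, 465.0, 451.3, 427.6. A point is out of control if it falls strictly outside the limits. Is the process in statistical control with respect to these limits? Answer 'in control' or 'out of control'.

out of control

Compare each point to [441.7, 471.7]: sample 1 = 424.4 < LCL; sample 9 = 427.6 < LCL.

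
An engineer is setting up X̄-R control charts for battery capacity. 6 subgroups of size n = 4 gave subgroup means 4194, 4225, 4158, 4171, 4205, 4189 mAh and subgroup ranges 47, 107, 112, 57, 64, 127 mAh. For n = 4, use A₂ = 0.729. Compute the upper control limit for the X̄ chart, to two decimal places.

4252.78

X̄̄ = (4194 + 4225 + 4158 + 4171 + 4205 + 4189) / 6 = 25142.0000 / 6 = 4190.3333
R̄ = (47 + 107 + 112 + 57 + 64 + 127) / 6 = 514.0000 / 6 = 85.6667
UCL = X̄̄ + A₂·R̄ = 4190.3333 + 0.729 × 85.6667 = 4252.7843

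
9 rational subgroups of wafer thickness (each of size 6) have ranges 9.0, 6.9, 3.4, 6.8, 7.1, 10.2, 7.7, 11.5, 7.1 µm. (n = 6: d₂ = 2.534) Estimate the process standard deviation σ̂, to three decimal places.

3.056

R̄ = (9.0 + 6.9 + 3.4 + 6.8 + 7.1 + 10.2 + 7.7 + 11.5 + 7.1) / 9 = 7.7444
σ̂ = R̄ / d₂ = 7.7444 / 2.534 = 3.0562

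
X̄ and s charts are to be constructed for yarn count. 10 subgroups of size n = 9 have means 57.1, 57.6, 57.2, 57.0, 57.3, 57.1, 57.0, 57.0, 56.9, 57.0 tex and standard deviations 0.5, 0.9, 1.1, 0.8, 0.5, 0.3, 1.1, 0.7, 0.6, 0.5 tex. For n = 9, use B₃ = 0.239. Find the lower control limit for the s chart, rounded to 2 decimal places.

0.17

s̄ = (0.5 + 0.9 + 1.1 + 0.8 + 0.5 + 0.3 + 1.1 + 0.7 + 0.6 + 0.5) / 10 = 0.7000
LCL_s = B₃·s̄ = 0.239 × 0.7000 = 0.1673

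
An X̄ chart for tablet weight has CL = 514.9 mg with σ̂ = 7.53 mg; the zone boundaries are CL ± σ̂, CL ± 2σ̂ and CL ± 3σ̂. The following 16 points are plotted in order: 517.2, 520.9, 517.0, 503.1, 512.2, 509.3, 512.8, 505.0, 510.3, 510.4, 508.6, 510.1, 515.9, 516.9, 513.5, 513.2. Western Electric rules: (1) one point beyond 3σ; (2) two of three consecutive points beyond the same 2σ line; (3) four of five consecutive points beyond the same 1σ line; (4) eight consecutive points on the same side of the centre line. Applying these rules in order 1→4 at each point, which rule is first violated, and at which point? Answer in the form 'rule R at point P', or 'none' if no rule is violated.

rule 4 at point 11

Zone of each point (C = within 1σ̂, B = 1σ̂–2σ̂, A = 2σ̂–3σ̂, * = beyond 3σ̂; sign = side of CL): 1:+C, 2:+C, 3:+C, 4:-B, 5:-C, 6:-C, 7:-C, 8:-B, 9:-C, 10:-C, 11:-C, 12:-C, 13:+C, 14:+C, 15:-C, 16:-C
Rule 4 (eight consecutive points on the same side of the centre line) is satisfied at point 11.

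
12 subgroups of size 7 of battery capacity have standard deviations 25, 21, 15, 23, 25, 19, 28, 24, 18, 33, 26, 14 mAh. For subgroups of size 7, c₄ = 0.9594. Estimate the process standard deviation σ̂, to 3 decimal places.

s̄ = (25 + 21 + 15 + 23 + 25 + 19 + 28 + 24 + 18 + 33 + 26 + 14) / 12 = 22.5833
σ̂ = s̄ / c₄ = 22.5833 / 0.9594 = 23.5390

23.539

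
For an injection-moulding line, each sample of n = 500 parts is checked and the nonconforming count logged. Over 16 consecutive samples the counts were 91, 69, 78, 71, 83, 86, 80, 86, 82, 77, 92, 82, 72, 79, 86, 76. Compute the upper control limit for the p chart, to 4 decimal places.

p̄ = Σdᵢ / (k·n) = 1290 / (16 × 500) = 0.16125
UCL = p̄ + 3·√(p̄(1−p̄)/n) = 0.16125 + 3 × √(0.16125×0.83875/500) = 0.16125 + 3 × 0.01645 = 0.21059

0.2106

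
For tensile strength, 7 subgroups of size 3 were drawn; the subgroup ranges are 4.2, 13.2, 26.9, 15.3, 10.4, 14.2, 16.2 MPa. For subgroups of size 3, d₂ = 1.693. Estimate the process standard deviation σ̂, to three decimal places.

8.472

R̄ = (4.2 + 13.2 + 26.9 + 15.3 + 10.4 + 14.2 + 16.2) / 7 = 14.3429
σ̂ = R̄ / d₂ = 14.3429 / 1.693 = 8.4719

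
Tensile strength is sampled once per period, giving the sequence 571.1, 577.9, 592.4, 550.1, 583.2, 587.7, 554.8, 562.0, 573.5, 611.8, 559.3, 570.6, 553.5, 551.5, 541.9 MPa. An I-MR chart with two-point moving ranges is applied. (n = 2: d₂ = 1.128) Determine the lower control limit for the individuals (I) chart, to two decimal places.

X̄ = (571.1 + 577.9 + 592.4 + 550.1 + 583.2 + 587.7 + 554.8 + 562.0 + 573.5 + 611.8 + 559.3 + 570.6 + 553.5 + 551.5 + 541.9) / 15 = 569.4200
Moving ranges: 6.8, 14.5, 42.3, 33.1, 4.5, 32.9, 7.2, 11.5, 38.3, 52.5, 11.3, 17.1, 2.0, 9.6; M̄R̄ = 283.6000 / 14 = 20.2571
LCL = X̄ − 3·M̄R̄/d₂ = 569.4200 − 3 × 20.2571 / 1.128 = 515.5446

515.54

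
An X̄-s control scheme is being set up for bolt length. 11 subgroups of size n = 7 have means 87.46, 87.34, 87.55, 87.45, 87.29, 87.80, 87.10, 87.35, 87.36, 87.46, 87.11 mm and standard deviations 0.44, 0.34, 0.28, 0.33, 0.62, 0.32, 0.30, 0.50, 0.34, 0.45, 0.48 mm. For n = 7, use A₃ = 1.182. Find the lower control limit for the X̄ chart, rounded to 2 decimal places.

X̄̄ = (87.46 + 87.34 + 87.55 + 87.45 + 87.29 + 87.80 + 87.10 + 87.35 + 87.36 + 87.46 + 87.11) / 11 = 87.3882
s̄ = (0.44 + 0.34 + 0.28 + 0.33 + 0.62 + 0.32 + 0.30 + 0.50 + 0.34 + 0.45 + 0.48) / 11 = 0.4000
LCL = X̄̄ − A₃·s̄ = 87.3882 − 1.182 × 0.4000 = 86.9154

86.92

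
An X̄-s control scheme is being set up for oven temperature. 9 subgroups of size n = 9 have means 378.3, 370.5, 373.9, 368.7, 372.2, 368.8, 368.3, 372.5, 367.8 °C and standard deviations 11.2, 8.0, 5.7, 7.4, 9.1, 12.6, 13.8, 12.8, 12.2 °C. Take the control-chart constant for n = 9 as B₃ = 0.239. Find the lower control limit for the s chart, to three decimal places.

s̄ = (11.2 + 8.0 + 5.7 + 7.4 + 9.1 + 12.6 + 13.8 + 12.8 + 12.2) / 9 = 10.3111
LCL_s = B₃·s̄ = 0.239 × 10.3111 = 2.4644

2.464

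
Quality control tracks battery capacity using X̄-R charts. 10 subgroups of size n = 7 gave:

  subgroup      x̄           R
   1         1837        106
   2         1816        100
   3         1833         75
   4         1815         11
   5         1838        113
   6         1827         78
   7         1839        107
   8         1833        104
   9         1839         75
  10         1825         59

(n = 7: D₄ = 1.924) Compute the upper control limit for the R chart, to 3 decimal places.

R̄ = (106 + 100 + 75 + 11 + 113 + 78 + 107 + 104 + 75 + 59) / 10 = 828.0000 / 10 = 82.8000
UCL_R = D₄·R̄ = 1.924 × 82.8000 = 159.3072

159.307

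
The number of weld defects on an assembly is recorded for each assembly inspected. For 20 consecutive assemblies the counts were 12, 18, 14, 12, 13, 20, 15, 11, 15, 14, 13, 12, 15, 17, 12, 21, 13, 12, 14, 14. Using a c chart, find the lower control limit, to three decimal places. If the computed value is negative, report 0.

2.986

c̄ = (12 + 18 + 14 + 12 + 13 + 20 + 15 + 11 + 15 + 14 + 13 + 12 + 15 + 17 + 12 + 21 + 13 + 12 + 14 + 14) / 20 = 287 / 20 = 14.3500
LCL = c̄ − 3√c̄ = 14.3500 − 3 × 3.7881 = 2.9856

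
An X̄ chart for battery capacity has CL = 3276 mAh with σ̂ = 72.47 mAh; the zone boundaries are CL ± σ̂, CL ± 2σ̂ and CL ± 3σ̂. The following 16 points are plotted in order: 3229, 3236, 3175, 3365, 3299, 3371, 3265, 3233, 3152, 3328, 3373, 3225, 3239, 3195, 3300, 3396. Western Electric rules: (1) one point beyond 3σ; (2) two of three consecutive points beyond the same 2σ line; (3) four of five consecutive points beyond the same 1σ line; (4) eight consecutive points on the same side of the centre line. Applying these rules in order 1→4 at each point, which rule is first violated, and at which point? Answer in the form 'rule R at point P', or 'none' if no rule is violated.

Zone of each point (C = within 1σ̂, B = 1σ̂–2σ̂, A = 2σ̂–3σ̂, * = beyond 3σ̂; sign = side of CL): 1:-C, 2:-C, 3:-B, 4:+B, 5:+C, 6:+B, 7:-C, 8:-C, 9:-B, 10:+C, 11:+B, 12:-C, 13:-C, 14:-B, 15:+C, 16:+B
No rule fires across all 16 points.

none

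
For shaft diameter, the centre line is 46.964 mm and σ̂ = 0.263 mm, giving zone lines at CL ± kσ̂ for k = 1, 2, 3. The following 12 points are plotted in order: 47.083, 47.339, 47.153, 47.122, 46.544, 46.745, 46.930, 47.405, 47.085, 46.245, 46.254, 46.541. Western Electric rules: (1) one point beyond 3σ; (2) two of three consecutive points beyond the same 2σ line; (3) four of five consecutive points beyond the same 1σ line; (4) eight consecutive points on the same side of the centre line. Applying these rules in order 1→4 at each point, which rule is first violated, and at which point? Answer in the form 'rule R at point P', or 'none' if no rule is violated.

rule 2 at point 11

Zone of each point (C = within 1σ̂, B = 1σ̂–2σ̂, A = 2σ̂–3σ̂, * = beyond 3σ̂; sign = side of CL): 1:+C, 2:+B, 3:+C, 4:+C, 5:-B, 6:-C, 7:-C, 8:+B, 9:+C, 10:-A, 11:-A, 12:-B
Rule 2 (two of three consecutive points beyond the same 2σ limit) is satisfied at point 11.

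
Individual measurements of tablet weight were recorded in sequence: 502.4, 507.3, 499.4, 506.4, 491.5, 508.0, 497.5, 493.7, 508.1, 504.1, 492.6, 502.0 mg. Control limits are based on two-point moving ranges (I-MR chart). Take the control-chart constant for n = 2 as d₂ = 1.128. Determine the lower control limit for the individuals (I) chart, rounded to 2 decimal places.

X̄ = (502.4 + 507.3 + 499.4 + 506.4 + 491.5 + 508.0 + 497.5 + 493.7 + 508.1 + 504.1 + 492.6 + 502.0) / 12 = 501.0833
Moving ranges: 4.9, 7.9, 7.0, 14.9, 16.5, 10.5, 3.8, 14.4, 4.0, 11.5, 9.4; M̄R̄ = 104.8000 / 11 = 9.5273
LCL = X̄ − 3·M̄R̄/d₂ = 501.0833 − 3 × 9.5273 / 1.128 = 475.7448

475.74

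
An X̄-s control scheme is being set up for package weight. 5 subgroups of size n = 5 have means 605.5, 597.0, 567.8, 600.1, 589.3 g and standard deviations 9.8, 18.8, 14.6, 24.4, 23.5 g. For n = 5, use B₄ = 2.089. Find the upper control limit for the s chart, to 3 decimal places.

s̄ = (9.8 + 18.8 + 14.6 + 24.4 + 23.5) / 5 = 18.2200
UCL_s = B₄·s̄ = 2.089 × 18.2200 = 38.0616

38.062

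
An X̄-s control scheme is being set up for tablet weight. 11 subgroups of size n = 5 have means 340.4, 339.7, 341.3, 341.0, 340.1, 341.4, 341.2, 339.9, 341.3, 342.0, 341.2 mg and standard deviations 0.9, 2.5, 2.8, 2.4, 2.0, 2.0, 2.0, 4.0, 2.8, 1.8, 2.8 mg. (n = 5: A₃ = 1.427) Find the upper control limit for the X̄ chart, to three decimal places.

X̄̄ = (340.4 + 339.7 + 341.3 + 341.0 + 340.1 + 341.4 + 341.2 + 339.9 + 341.3 + 342.0 + 341.2) / 11 = 340.8636
s̄ = (0.9 + 2.5 + 2.8 + 2.4 + 2.0 + 2.0 + 2.0 + 4.0 + 2.8 + 1.8 + 2.8) / 11 = 2.3636
UCL = X̄̄ + A₃·s̄ = 340.8636 + 1.427 × 2.3636 = 344.2365

344.237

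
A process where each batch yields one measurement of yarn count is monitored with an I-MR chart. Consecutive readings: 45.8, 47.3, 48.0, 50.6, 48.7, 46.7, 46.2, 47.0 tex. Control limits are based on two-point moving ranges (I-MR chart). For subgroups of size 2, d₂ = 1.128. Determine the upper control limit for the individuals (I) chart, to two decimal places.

X̄ = (45.8 + 47.3 + 48.0 + 50.6 + 48.7 + 46.7 + 46.2 + 47.0) / 8 = 47.5375
Moving ranges: 1.5, 0.7, 2.6, 1.9, 2.0, 0.5, 0.8; M̄R̄ = 10.0000 / 7 = 1.4286
UCL = X̄ + 3·M̄R̄/d₂ = 47.5375 + 3 × 1.4286 / 1.128 = 51.3369

51.34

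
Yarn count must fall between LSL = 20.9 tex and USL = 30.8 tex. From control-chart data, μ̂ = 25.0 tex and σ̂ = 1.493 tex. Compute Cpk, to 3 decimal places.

Cpu = (USL − μ̂) / (3σ̂) = (30.8 − 25.0) / (3 × 1.493) = 1.2949; Cpl = (μ̂ − LSL) / (3σ̂) = (25.0 − 20.9) / (3 × 1.493) = 0.9154; Cpk = min(Cpu, Cpl) = 0.9154

0.915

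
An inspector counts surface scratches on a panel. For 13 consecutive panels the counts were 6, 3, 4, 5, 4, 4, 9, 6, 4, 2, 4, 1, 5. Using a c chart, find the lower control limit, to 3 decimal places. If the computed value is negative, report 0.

c̄ = (6 + 3 + 4 + 5 + 4 + 4 + 9 + 6 + 4 + 2 + 4 + 1 + 5) / 13 = 57 / 13 = 4.3846
LCL = c̄ − 3√c̄ = 4.3846 − 3 × 2.0939 = -1.8972 → 0 (cannot be negative)

0.000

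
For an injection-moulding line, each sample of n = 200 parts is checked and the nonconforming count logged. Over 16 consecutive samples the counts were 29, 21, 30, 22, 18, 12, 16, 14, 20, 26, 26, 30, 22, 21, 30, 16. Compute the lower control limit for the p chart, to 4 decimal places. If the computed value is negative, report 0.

p̄ = Σdᵢ / (k·n) = 353 / (16 × 200) = 0.11031
LCL = p̄ − 3·√(p̄(1−p̄)/n) = 0.11031 − 3 × 0.02215 = 0.04386

0.0439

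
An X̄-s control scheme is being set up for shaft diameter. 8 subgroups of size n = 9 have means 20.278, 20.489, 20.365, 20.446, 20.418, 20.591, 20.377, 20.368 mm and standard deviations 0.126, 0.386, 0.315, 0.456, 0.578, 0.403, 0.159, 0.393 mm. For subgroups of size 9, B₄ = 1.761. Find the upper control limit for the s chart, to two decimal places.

0.62

s̄ = (0.126 + 0.386 + 0.315 + 0.456 + 0.578 + 0.403 + 0.159 + 0.393) / 8 = 0.3520
UCL_s = B₄·s̄ = 1.761 × 0.3520 = 0.6199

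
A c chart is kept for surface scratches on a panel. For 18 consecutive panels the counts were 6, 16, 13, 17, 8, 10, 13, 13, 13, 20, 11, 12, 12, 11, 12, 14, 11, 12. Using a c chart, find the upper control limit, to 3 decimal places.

c̄ = (6 + 16 + 13 + 17 + 8 + 10 + 13 + 13 + 13 + 20 + 11 + 12 + 12 + 11 + 12 + 14 + 11 + 12) / 18 = 224 / 18 = 12.4444
UCL = c̄ + 3√c̄ = 12.4444 + 3 × √12.4444 = 12.4444 + 3 × 3.5277 = 23.0274

23.027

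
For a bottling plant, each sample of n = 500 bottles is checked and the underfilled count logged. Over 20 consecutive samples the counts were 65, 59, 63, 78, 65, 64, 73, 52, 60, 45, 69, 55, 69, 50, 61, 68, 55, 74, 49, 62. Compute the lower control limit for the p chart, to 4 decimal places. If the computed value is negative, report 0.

p̄ = Σdᵢ / (k·n) = 1236 / (20 × 500) = 0.12360
LCL = p̄ − 3·√(p̄(1−p̄)/n) = 0.12360 − 3 × 0.01472 = 0.07944

0.0794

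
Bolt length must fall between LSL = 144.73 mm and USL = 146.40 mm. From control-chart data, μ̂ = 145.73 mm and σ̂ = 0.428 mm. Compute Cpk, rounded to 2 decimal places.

Cpu = (USL − μ̂) / (3σ̂) = (146.40 − 145.73) / (3 × 0.428) = 0.5218; Cpl = (μ̂ − LSL) / (3σ̂) = (145.73 − 144.73) / (3 × 0.428) = 0.7788; Cpk = min(Cpu, Cpl) = 0.5218

0.52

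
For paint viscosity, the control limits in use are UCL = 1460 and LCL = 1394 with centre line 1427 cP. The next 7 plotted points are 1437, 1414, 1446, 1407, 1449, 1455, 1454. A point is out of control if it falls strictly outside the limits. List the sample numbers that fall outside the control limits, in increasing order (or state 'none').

none

All 7 points lie within [1394, 1460].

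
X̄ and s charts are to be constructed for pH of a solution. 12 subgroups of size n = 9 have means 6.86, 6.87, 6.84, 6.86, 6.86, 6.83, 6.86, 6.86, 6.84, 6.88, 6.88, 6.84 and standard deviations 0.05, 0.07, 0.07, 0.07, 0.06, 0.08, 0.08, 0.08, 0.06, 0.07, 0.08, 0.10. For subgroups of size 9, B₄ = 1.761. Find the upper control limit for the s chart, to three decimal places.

s̄ = (0.05 + 0.07 + 0.07 + 0.07 + 0.06 + 0.08 + 0.08 + 0.08 + 0.06 + 0.07 + 0.08 + 0.10) / 12 = 0.0725
UCL_s = B₄·s̄ = 1.761 × 0.0725 = 0.1277

0.128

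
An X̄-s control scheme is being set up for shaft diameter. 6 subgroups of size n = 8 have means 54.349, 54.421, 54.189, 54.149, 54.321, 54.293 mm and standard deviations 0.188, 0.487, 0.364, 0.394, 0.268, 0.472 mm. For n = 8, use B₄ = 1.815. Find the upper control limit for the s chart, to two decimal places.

s̄ = (0.188 + 0.487 + 0.364 + 0.394 + 0.268 + 0.472) / 6 = 0.3622
UCL_s = B₄·s̄ = 1.815 × 0.3622 = 0.6573

0.66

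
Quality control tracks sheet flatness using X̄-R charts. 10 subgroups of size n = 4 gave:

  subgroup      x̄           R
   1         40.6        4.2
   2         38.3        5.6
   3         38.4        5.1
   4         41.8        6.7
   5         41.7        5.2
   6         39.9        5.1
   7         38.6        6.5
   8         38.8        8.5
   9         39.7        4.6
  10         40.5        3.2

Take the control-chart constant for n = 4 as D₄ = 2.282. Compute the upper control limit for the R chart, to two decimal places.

R̄ = (4.2 + 5.6 + 5.1 + 6.7 + 5.2 + 5.1 + 6.5 + 8.5 + 4.6 + 3.2) / 10 = 54.7000 / 10 = 5.4700
UCL_R = D₄·R̄ = 2.282 × 5.4700 = 12.4825

12.48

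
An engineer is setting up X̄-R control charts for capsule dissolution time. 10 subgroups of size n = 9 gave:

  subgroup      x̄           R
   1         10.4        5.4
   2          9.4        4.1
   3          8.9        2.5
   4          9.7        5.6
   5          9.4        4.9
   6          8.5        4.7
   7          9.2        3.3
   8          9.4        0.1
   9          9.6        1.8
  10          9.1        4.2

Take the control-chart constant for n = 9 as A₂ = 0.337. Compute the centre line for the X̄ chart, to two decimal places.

X̄̄ = (10.4 + 9.4 + 8.9 + 9.7 + 9.4 + 8.5 + 9.2 + 9.4 + 9.6 + 9.1) / 10 = 93.6000 / 10 = 9.3600
CL = X̄̄ = 9.3600

9.36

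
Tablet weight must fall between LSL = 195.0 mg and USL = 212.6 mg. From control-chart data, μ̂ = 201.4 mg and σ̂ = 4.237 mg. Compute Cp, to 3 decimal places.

Cp = (USL − LSL) / (6σ̂) = (212.6 − 195.0) / (6 × 4.237) = 17.6000 / 25.4220 = 0.6923

0.692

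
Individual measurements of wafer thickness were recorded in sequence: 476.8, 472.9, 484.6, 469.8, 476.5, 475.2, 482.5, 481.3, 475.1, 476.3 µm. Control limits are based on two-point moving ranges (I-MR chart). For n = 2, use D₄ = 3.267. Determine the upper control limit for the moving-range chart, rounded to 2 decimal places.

19.71

Moving ranges: 3.9, 11.7, 14.8, 6.7, 1.3, 7.3, 1.2, 6.2, 1.2; M̄R̄ = 54.3000 / 9 = 6.0333
UCL_MR = D₄·M̄R̄ = 3.267 × 6.0333 = 19.7109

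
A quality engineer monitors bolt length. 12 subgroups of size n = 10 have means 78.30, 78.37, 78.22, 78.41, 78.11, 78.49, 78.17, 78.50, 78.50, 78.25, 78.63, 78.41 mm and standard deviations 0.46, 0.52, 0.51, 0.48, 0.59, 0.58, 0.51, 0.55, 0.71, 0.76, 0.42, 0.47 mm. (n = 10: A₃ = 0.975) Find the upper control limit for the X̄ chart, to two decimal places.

78.90

X̄̄ = (78.30 + 78.37 + 78.22 + 78.41 + 78.11 + 78.49 + 78.17 + 78.50 + 78.50 + 78.25 + 78.63 + 78.41) / 12 = 78.3633
s̄ = (0.46 + 0.52 + 0.51 + 0.48 + 0.59 + 0.58 + 0.51 + 0.55 + 0.71 + 0.76 + 0.42 + 0.47) / 12 = 0.5467
UCL = X̄̄ + A₃·s̄ = 78.3633 + 0.975 × 0.5467 = 78.8963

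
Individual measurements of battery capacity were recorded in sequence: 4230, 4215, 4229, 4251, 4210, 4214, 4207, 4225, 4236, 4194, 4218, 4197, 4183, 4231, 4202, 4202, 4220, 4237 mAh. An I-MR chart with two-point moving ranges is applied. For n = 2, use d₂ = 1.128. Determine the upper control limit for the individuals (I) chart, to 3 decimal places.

4270.696

X̄ = (4230 + 4215 + 4229 + 4251 + 4210 + 4214 + 4207 + 4225 + 4236 + 4194 + 4218 + 4197 + 4183 + 4231 + 4202 + 4202 + 4220 + 4237) / 18 = 4216.7222
Moving ranges: 15, 14, 22, 41, 4, 7, 18, 11, 42, 24, 21, 14, 48, 29, 0, 18, 17; M̄R̄ = 345.0000 / 17 = 20.2941
UCL = X̄ + 3·M̄R̄/d₂ = 4216.7222 + 3 × 20.2941 / 1.128 = 4270.6959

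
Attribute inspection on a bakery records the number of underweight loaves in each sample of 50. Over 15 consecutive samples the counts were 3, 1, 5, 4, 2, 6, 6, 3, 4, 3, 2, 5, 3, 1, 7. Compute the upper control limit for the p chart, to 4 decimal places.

p̄ = Σdᵢ / (k·n) = 55 / (15 × 50) = 0.07333
UCL = p̄ + 3·√(p̄(1−p̄)/n) = 0.07333 + 3 × √(0.07333×0.92667/50) = 0.07333 + 3 × 0.03687 = 0.18393

0.1839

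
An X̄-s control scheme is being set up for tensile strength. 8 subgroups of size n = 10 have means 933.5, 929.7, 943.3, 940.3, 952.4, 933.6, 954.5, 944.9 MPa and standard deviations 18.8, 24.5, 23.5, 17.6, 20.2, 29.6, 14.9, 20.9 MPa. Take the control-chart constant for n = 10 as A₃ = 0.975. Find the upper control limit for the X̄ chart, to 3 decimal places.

X̄̄ = (933.5 + 929.7 + 943.3 + 940.3 + 952.4 + 933.6 + 954.5 + 944.9) / 8 = 941.5250
s̄ = (18.8 + 24.5 + 23.5 + 17.6 + 20.2 + 29.6 + 14.9 + 20.9) / 8 = 21.2500
UCL = X̄̄ + A₃·s̄ = 941.5250 + 0.975 × 21.2500 = 962.2437

962.244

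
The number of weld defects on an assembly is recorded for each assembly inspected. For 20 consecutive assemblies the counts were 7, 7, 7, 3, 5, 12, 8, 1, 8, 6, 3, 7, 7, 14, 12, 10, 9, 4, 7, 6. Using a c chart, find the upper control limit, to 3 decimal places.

15.172

c̄ = (7 + 7 + 7 + 3 + 5 + 12 + 8 + 1 + 8 + 6 + 3 + 7 + 7 + 14 + 12 + 10 + 9 + 4 + 7 + 6) / 20 = 143 / 20 = 7.1500
UCL = c̄ + 3√c̄ = 7.1500 + 3 × √7.1500 = 7.1500 + 3 × 2.6739 = 15.1718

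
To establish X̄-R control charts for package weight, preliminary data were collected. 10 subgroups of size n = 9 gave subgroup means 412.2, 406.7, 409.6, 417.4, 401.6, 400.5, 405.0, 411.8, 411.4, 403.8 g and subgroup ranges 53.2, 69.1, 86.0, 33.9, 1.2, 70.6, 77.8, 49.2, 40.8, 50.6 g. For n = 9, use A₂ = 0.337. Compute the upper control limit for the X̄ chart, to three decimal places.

425.942

X̄̄ = (412.2 + 406.7 + 409.6 + 417.4 + 401.6 + 400.5 + 405.0 + 411.8 + 411.4 + 403.8) / 10 = 4080.0000 / 10 = 408.0000
R̄ = (53.2 + 69.1 + 86.0 + 33.9 + 1.2 + 70.6 + 77.8 + 49.2 + 40.8 + 50.6) / 10 = 532.4000 / 10 = 53.2400
UCL = X̄̄ + A₂·R̄ = 408.0000 + 0.337 × 53.2400 = 425.9419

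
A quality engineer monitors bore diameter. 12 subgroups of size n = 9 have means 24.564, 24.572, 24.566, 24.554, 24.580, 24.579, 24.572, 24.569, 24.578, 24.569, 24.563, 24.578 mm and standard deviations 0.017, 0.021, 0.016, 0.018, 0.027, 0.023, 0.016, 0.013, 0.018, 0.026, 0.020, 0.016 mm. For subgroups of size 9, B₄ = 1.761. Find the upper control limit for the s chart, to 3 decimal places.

s̄ = (0.017 + 0.021 + 0.016 + 0.018 + 0.027 + 0.023 + 0.016 + 0.013 + 0.018 + 0.026 + 0.020 + 0.016) / 12 = 0.0192
UCL_s = B₄·s̄ = 1.761 × 0.0192 = 0.0339

0.034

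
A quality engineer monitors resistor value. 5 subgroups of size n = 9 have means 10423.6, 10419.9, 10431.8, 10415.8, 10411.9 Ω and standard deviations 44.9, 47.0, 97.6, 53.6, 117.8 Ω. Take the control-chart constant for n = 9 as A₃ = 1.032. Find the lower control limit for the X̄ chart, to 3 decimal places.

10346.110

X̄̄ = (10423.6 + 10419.9 + 10431.8 + 10415.8 + 10411.9) / 5 = 10420.6000
s̄ = (44.9 + 47.0 + 97.6 + 53.6 + 117.8) / 5 = 72.1800
LCL = X̄̄ − A₃·s̄ = 10420.6000 − 1.032 × 72.1800 = 10346.1102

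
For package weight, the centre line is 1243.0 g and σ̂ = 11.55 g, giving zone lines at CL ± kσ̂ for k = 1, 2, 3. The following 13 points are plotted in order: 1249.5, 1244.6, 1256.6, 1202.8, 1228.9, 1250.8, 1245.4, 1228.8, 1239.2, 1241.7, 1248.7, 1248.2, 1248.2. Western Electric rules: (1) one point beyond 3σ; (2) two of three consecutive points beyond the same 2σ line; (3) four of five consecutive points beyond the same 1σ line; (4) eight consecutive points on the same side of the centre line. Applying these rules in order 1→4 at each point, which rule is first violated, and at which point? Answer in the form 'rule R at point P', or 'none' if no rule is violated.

Zone of each point (C = within 1σ̂, B = 1σ̂–2σ̂, A = 2σ̂–3σ̂, * = beyond 3σ̂; sign = side of CL): 1:+C, 2:+C, 3:+B, 4:-*, 5:-B, 6:+C, 7:+C, 8:-B, 9:-C, 10:-C, 11:+C, 12:+C, 13:+C
Rule 1 (one point beyond the 3σ limits) is satisfied at point 4.

rule 1 at point 4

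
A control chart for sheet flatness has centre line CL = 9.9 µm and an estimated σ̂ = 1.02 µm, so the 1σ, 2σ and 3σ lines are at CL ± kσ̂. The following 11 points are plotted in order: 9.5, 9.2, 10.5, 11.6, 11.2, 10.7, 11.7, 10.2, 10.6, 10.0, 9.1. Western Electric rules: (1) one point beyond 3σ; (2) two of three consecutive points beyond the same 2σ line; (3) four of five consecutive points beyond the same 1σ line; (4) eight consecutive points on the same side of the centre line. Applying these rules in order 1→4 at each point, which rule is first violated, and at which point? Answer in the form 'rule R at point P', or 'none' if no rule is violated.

rule 4 at point 10

Zone of each point (C = within 1σ̂, B = 1σ̂–2σ̂, A = 2σ̂–3σ̂, * = beyond 3σ̂; sign = side of CL): 1:-C, 2:-C, 3:+C, 4:+B, 5:+B, 6:+C, 7:+B, 8:+C, 9:+C, 10:+C, 11:-C
Rule 4 (eight consecutive points on the same side of the centre line) is satisfied at point 10.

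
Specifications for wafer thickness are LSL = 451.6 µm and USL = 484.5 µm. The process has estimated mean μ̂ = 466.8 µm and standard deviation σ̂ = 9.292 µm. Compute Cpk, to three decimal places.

0.545

Cpu = (USL − μ̂) / (3σ̂) = (484.5 − 466.8) / (3 × 9.292) = 0.6350; Cpl = (μ̂ − LSL) / (3σ̂) = (466.8 − 451.6) / (3 × 9.292) = 0.5453; Cpk = min(Cpu, Cpl) = 0.5453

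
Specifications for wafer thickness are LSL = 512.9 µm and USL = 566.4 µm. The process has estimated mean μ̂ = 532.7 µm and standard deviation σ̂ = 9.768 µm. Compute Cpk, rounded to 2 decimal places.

Cpu = (USL − μ̂) / (3σ̂) = (566.4 − 532.7) / (3 × 9.768) = 1.1500; Cpl = (μ̂ − LSL) / (3σ̂) = (532.7 − 512.9) / (3 × 9.768) = 0.6757; Cpk = min(Cpu, Cpl) = 0.6757

0.68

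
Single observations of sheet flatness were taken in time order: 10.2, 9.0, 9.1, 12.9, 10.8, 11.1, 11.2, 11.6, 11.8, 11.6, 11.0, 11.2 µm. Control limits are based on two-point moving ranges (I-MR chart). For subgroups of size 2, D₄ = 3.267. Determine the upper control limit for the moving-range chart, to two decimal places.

Moving ranges: 1.2, 0.1, 3.8, 2.1, 0.3, 0.1, 0.4, 0.2, 0.2, 0.6, 0.2; M̄R̄ = 9.2000 / 11 = 0.8364
UCL_MR = D₄·M̄R̄ = 3.267 × 0.8364 = 2.7324

2.73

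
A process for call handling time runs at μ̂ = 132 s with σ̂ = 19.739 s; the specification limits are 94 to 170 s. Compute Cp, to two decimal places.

Cp = (USL − LSL) / (6σ̂) = (170 − 94) / (6 × 19.739) = 76.0000 / 118.4340 = 0.6417

0.64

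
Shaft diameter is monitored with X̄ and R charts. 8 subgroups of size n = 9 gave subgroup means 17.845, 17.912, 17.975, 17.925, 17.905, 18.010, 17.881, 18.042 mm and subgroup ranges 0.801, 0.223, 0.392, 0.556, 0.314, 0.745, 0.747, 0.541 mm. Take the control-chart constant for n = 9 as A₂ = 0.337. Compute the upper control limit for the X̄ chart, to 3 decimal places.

X̄̄ = (17.845 + 17.912 + 17.975 + 17.925 + 17.905 + 18.010 + 17.881 + 18.042) / 8 = 143.4950 / 8 = 17.9369
R̄ = (0.801 + 0.223 + 0.392 + 0.556 + 0.314 + 0.745 + 0.747 + 0.541) / 8 = 4.3190 / 8 = 0.5399
UCL = X̄̄ + A₂·R̄ = 17.9369 + 0.337 × 0.5399 = 18.1188

18.119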